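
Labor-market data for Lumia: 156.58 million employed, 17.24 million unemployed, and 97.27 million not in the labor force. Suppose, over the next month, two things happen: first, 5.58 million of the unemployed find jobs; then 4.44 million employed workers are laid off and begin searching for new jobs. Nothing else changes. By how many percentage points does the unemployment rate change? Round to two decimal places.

The unemployment rate changes by −0.66 percentage points.

Initially, labor force = 156.58 + 17.24 = 173.82 million, so u = 17.24/173.82 = 9.92%.
After the first change, unemployed falls and employed rises by 5.58; labor force unchanged → E = 162.16, U = 11.66, labor force = 173.82 million.
After the second change, employed falls and unemployed rises by 4.44; labor force unchanged → E = 157.72, U = 16.10, labor force = 173.82 million.
New unemployment rate = 16.10 / 173.82 = 9.26%.
Change = 9.26% − 9.92% = −0.66 percentage points.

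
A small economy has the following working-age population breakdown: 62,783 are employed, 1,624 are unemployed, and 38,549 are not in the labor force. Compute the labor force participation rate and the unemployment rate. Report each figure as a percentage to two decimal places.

Labor force = employed + unemployed = 62,783 + 1,624 = 64,407.
Working-age population = 64,407 + 38,549 = 102,956.
Unemployment rate = 1,624 / 64,407 = 2.52%.
Labor force participation rate = 64,407 / 102,956 = 62.56%.

Labor force participation rate ≈ 62.56%; unemployment rate ≈ 2.52%.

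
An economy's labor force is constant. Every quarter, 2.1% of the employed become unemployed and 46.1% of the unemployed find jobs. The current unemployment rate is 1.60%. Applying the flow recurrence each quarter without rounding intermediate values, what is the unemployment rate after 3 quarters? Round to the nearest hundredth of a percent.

Unemployment rate after three quarters ≈ 3.97%.

With a fixed labor force, u_{t+1} = u_t + s·(1−u_t) − f·u_t = u_t·(1−s−f) + s.
Here 1−s−f = 0.518 and s = 0.021.
u_1 = 0.016000 × 0.518 + 0.021 = 0.029288.
u_2 = 0.029288 × 0.518 + 0.021 = 0.036171.
u_3 = 0.036171 × 0.518 + 0.021 = 0.039737.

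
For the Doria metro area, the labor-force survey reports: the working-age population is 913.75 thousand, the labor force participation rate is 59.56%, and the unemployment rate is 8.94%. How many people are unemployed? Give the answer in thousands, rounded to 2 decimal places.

About 48.65 thousand are unemployed.

Labor force = 0.5956 × 913.75 = 544.23 thousand.
Unemployed = 0.0894 × 544.23 ≈ 48.65 thousand.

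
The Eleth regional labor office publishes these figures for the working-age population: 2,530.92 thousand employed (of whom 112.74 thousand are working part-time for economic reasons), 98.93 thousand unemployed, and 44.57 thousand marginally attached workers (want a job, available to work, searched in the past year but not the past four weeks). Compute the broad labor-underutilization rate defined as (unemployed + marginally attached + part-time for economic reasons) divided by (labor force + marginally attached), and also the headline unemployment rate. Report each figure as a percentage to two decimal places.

Labor force = 2,530.92 + 98.93 = 2,629.85 thousand.
Numerator = 98.93 + 44.57 + 112.74 = 256.24 thousand.
Denominator = 2,629.85 + 44.57 = 2,674.42 thousand.
Broad rate = 256.24 / 2,674.42 = 9.58%.
Headline unemployment rate = 98.93 / 2,629.85 = 3.76%.

Broad underutilization rate ≈ 9.58%; headline unemployment rate ≈ 3.76%.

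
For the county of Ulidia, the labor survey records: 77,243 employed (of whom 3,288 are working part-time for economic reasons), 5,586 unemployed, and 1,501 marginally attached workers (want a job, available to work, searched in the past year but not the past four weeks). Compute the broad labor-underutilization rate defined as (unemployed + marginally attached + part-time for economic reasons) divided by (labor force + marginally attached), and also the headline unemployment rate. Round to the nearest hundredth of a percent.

Broad underutilization rate ≈ 12.30%; headline unemployment rate ≈ 6.74%.

Labor force = 77,243 + 5,586 = 82,829.
Numerator = 5,586 + 1,501 + 3,288 = 10,375.
Denominator = 82,829 + 1,501 = 84,330.
Broad rate = 10,375 / 84,330 = 12.30%.
Headline unemployment rate = 5,586 / 82,829 = 6.74%.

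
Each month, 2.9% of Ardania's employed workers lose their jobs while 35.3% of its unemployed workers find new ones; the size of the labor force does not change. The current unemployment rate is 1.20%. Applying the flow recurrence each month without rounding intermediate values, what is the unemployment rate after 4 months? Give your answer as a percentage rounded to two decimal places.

With a fixed labor force, u_{t+1} = u_t + s·(1−u_t) − f·u_t = u_t·(1−s−f) + s.
Here 1−s−f = 0.618 and s = 0.029.
u_1 = 0.012000 × 0.618 + 0.029 = 0.036416.
u_2 = 0.036416 × 0.618 + 0.029 = 0.051505.
u_3 = 0.051505 × 0.618 + 0.029 = 0.060830.
u_4 = 0.060830 × 0.618 + 0.029 = 0.066593.

Unemployment rate after four months ≈ 6.66%.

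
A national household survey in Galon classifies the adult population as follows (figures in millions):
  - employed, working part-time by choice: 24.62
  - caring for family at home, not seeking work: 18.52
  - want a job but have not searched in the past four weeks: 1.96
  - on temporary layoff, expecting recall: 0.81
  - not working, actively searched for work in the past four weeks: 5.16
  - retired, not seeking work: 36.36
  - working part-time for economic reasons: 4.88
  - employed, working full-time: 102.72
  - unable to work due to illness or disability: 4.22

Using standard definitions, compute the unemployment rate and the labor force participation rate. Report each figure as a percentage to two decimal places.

Employed = 24.62 + 4.88 + 102.72 = 132.22 million (anyone who worked, including part-time for economic reasons, counts as employed).
Unemployed = 0.81 + 5.16 = 5.97 million (jobless and actively searching, or on temporary layoff).
Labor force = 132.22 + 5.97 = 138.19 million.
Not in labor force = 18.52 + 1.96 + 36.36 + 4.22 = 61.06 million (those not working and not actively searching are outside the labor force — including those who want a job but have given up searching).
Civilian working-age population = 138.19 + 61.06 = 199.25 million.
Unemployment rate = 5.97 / 138.19 = 4.32%.
Labor force participation rate = 138.19 / 199.25 = 69.36%.

Unemployment rate ≈ 4.32%; labor force participation rate ≈ 69.36%.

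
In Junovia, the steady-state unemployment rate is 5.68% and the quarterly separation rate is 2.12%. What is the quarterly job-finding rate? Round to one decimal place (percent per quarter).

Job-finding rate ≈ 35.2% per quarter.

From u* = s/(s+f): f = s·(1−u)/u.
f = 2.12 × (1 − 0.0568) / 0.0568 = 1.9996 / 0.0568 ≈ 35.2% per quarter.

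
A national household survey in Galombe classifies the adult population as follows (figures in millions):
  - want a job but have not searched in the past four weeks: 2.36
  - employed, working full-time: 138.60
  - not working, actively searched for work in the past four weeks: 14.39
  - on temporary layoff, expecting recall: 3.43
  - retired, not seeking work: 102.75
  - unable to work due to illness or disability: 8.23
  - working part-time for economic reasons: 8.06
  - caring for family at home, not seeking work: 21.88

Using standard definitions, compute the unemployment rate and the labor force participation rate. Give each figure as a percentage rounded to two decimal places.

Employed = 138.60 + 8.06 = 146.66 million (anyone who worked, including part-time for economic reasons, counts as employed).
Unemployed = 14.39 + 3.43 = 17.82 million (jobless and actively searching, or on temporary layoff).
Labor force = 146.66 + 17.82 = 164.48 million.
Not in labor force = 2.36 + 102.75 + 8.23 + 21.88 = 135.22 million (those not working and not actively searching are outside the labor force — including those who want a job but have given up searching).
Civilian working-age population = 164.48 + 135.22 = 299.70 million.
Unemployment rate = 17.82 / 164.48 = 10.83%.
Labor force participation rate = 164.48 / 299.70 = 54.88%.

Unemployment rate ≈ 10.83%; labor force participation rate ≈ 54.88%.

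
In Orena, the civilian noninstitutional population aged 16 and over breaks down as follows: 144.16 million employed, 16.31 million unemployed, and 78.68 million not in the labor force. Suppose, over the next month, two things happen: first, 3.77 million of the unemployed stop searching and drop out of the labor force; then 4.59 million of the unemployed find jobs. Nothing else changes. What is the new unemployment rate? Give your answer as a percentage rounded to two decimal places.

New unemployment rate ≈ 5.07%.

Initially, labor force = 144.16 + 16.31 = 160.47 million, so u = 16.31/160.47 = 10.16%.
After the first change, unemployed and labor force both fall by 3.77 → E = 144.16, U = 12.54, labor force = 156.70 million.
After the second change, unemployed falls and employed rises by 4.59; labor force unchanged → E = 148.75, U = 7.95, labor force = 156.70 million.
New unemployment rate = 7.95 / 156.70 = 5.07%.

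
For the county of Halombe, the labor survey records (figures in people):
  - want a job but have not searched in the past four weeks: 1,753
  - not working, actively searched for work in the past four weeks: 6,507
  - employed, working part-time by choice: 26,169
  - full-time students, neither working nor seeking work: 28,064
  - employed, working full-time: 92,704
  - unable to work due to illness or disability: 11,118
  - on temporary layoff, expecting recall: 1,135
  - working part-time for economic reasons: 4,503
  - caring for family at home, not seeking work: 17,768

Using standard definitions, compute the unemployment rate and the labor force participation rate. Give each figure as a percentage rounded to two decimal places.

Employed = 26,169 + 92,704 + 4,503 = 123,376 (anyone who worked, including part-time for economic reasons, counts as employed).
Unemployed = 6,507 + 1,135 = 7,642 (jobless and actively searching, or on temporary layoff).
Labor force = 123,376 + 7,642 = 131,018.
Not in labor force = 1,753 + 28,064 + 11,118 + 17,768 = 58,703 (those not working and not actively searching are outside the labor force — including those who want a job but have given up searching).
Civilian working-age population = 131,018 + 58,703 = 189,721.
Unemployment rate = 7,642 / 131,018 = 5.83%.
Labor force participation rate = 131,018 / 189,721 = 69.06%.

Unemployment rate ≈ 5.83%; labor force participation rate ≈ 69.06%.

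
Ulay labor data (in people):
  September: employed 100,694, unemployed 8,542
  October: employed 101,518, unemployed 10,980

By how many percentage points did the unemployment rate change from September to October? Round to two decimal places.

September: labor force = 100,694 + 8,542 = 109,236; u = 8,542/109,236 = 7.82%.
October: labor force = 101,518 + 10,980 = 112,498; u = 10,980/112,498 = 9.76%.
Change = 9.76% − 7.82% = +1.94 pp.

The unemployment rate changed by +1.94 percentage points.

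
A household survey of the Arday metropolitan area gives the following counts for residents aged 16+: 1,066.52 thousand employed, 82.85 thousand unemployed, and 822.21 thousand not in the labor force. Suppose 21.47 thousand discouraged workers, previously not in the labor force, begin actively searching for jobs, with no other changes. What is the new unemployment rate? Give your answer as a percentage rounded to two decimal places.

New unemployment rate ≈ 8.91%.

Initially, labor force = 1,066.52 + 82.85 = 1,149.37 thousand, so u = 82.85/1,149.37 = 7.21%.
After the change, unemployed and labor force both rise by 21.47 → E = 1,066.52, U = 104.32, labor force = 1,170.84 thousand.
New unemployment rate = 104.32 / 1,170.84 = 8.91%.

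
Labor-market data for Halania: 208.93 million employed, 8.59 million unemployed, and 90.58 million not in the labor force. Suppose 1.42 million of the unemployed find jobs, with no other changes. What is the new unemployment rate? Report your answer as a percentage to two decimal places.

New unemployment rate ≈ 3.30%.

Initially, labor force = 208.93 + 8.59 = 217.52 million, so u = 8.59/217.52 = 3.95%.
After the change, unemployed falls and employed rises by 1.42; labor force unchanged → E = 210.35, U = 7.17, labor force = 217.52 million.
New unemployment rate = 7.17 / 217.52 = 3.30%.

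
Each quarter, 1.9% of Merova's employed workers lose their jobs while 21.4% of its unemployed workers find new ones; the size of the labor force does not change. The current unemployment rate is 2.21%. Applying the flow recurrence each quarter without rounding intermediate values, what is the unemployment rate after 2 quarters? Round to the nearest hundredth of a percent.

Unemployment rate after two quarters ≈ 4.66%.

With a fixed labor force, u_{t+1} = u_t + s·(1−u_t) − f·u_t = u_t·(1−s−f) + s.
Here 1−s−f = 0.767 and s = 0.019.
u_1 = 0.022100 × 0.767 + 0.019 = 0.035951.
u_2 = 0.035951 × 0.767 + 0.019 = 0.046574.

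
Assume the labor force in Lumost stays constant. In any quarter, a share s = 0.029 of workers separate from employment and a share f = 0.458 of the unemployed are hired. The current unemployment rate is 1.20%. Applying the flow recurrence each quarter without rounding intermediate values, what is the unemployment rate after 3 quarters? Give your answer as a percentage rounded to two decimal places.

With a fixed labor force, u_{t+1} = u_t + s·(1−u_t) − f·u_t = u_t·(1−s−f) + s.
Here 1−s−f = 0.513 and s = 0.029.
u_1 = 0.012000 × 0.513 + 0.029 = 0.035156.
u_2 = 0.035156 × 0.513 + 0.029 = 0.047035.
u_3 = 0.047035 × 0.513 + 0.029 = 0.053129.

Unemployment rate after three quarters ≈ 5.31%.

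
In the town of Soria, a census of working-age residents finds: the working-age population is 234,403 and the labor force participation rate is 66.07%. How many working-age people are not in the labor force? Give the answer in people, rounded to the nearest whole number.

About 79,533 are not in the labor force.

Share not in the labor force = 1 − 0.6607 = 0.3393.
Not in labor force = 0.3393 × 234,403 ≈ 79,533.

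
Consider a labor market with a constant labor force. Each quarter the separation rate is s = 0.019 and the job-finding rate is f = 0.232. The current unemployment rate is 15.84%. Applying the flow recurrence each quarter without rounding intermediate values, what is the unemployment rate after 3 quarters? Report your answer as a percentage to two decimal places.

With a fixed labor force, u_{t+1} = u_t + s·(1−u_t) − f·u_t = u_t·(1−s−f) + s.
Here 1−s−f = 0.749 and s = 0.019.
u_1 = 0.158400 × 0.749 + 0.019 = 0.137642.
u_2 = 0.137642 × 0.749 + 0.019 = 0.122094.
u_3 = 0.122094 × 0.749 + 0.019 = 0.110448.

Unemployment rate after three quarters ≈ 11.04%.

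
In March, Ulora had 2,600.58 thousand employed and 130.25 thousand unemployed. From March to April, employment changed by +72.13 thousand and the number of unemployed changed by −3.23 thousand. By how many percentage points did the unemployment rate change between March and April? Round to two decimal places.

March: labor force = 2,600.58 + 130.25 = 2,730.83; u = 130.25/2,730.83 = 4.77%.
April: labor force = 2,672.71 + 127.02 = 2,799.73; u = 127.02/2,799.73 = 4.54%.
Change = 4.54% − 4.77% = −0.23 pp.

The unemployment rate changed by −0.23 percentage points.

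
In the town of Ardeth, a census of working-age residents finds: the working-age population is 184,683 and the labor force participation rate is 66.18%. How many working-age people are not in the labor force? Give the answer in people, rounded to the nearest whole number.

About 62,460 are not in the labor force.

Share not in the labor force = 1 − 0.6618 = 0.3382.
Not in labor force = 0.3382 × 184,683 ≈ 62,460.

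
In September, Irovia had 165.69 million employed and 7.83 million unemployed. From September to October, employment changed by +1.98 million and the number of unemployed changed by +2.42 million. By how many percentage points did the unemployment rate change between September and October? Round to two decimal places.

September: labor force = 165.69 + 7.83 = 173.52; u = 7.83/173.52 = 4.51%.
October: labor force = 167.67 + 10.25 = 177.92; u = 10.25/177.92 = 5.76%.
Change = 5.76% − 4.51% = +1.25 pp.

The unemployment rate changed by +1.25 percentage points.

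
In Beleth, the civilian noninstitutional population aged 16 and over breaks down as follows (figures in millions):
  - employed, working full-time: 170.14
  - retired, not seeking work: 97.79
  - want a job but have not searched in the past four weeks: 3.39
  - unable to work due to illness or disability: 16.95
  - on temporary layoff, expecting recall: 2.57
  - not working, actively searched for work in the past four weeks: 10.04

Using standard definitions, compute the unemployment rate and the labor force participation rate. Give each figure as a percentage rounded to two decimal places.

Unemployment rate ≈ 6.90%; labor force participation rate ≈ 60.74%.

Employed = 170.14 million.
Unemployed = 2.57 + 10.04 = 12.61 million (jobless and actively searching, or on temporary layoff).
Labor force = 170.14 + 12.61 = 182.75 million.
Not in labor force = 97.79 + 3.39 + 16.95 = 118.13 million (those not working and not actively searching are outside the labor force — including those who want a job but have given up searching).
Civilian working-age population = 182.75 + 118.13 = 300.88 million.
Unemployment rate = 12.61 / 182.75 = 6.90%.
Labor force participation rate = 182.75 / 300.88 = 60.74%.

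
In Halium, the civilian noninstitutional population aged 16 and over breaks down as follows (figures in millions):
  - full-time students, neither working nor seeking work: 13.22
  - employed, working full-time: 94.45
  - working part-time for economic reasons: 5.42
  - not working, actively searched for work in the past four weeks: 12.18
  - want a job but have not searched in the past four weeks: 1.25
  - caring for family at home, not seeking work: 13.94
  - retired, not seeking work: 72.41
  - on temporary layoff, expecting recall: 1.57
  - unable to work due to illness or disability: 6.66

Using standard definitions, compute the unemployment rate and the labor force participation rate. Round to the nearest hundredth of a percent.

Employed = 94.45 + 5.42 = 99.87 million (anyone who worked, including part-time for economic reasons, counts as employed).
Unemployed = 12.18 + 1.57 = 13.75 million (jobless and actively searching, or on temporary layoff).
Labor force = 99.87 + 13.75 = 113.62 million.
Not in labor force = 13.22 + 1.25 + 13.94 + 72.41 + 6.66 = 107.48 million (those not working and not actively searching are outside the labor force — including those who want a job but have given up searching).
Civilian working-age population = 113.62 + 107.48 = 221.10 million.
Unemployment rate = 13.75 / 113.62 = 12.10%.
Labor force participation rate = 113.62 / 221.10 = 51.39%.

Unemployment rate ≈ 12.10%; labor force participation rate ≈ 51.39%.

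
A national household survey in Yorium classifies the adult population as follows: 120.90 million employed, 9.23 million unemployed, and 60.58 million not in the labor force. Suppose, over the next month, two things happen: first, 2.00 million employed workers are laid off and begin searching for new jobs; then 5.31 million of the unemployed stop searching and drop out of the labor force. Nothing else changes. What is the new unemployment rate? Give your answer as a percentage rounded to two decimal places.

Initially, labor force = 120.90 + 9.23 = 130.13 million, so u = 9.23/130.13 = 7.09%.
After the first change, employed falls and unemployed rises by 2.00; labor force unchanged → E = 118.90, U = 11.23, labor force = 130.13 million.
After the second change, unemployed and labor force both fall by 5.31 → E = 118.90, U = 5.92, labor force = 124.82 million.
New unemployment rate = 5.92 / 124.82 = 4.74%.

New unemployment rate ≈ 4.74%.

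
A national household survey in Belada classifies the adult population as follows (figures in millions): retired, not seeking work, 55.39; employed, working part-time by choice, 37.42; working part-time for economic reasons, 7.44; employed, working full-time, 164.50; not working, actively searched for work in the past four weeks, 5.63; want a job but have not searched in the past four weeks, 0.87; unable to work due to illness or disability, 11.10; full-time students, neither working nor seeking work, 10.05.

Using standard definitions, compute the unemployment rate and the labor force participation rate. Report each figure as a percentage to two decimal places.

Employed = 37.42 + 7.44 + 164.50 = 209.36 million (anyone who worked, including part-time for economic reasons, counts as employed).
Unemployed = 5.63 million.
Labor force = 209.36 + 5.63 = 214.99 million.
Not in labor force = 55.39 + 0.87 + 11.10 + 10.05 = 77.41 million (those not working and not actively searching are outside the labor force — including those who want a job but have given up searching).
Civilian working-age population = 214.99 + 77.41 = 292.40 million.
Unemployment rate = 5.63 / 214.99 = 2.62%.
Labor force participation rate = 214.99 / 292.40 = 73.53%.

Unemployment rate ≈ 2.62%; labor force participation rate ≈ 73.53%.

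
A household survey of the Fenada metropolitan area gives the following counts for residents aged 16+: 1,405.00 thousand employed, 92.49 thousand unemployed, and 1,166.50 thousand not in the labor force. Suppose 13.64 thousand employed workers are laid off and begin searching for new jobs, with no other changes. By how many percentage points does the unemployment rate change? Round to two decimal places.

The unemployment rate changes by +0.91 percentage points.

Initially, labor force = 1,405.00 + 92.49 = 1,497.49 thousand, so u = 92.49/1,497.49 = 6.18%.
After the change, employed falls and unemployed rises by 13.64; labor force unchanged → E = 1,391.36, U = 106.13, labor force = 1,497.49 thousand.
New unemployment rate = 106.13 / 1,497.49 = 7.09%.
Change = 7.09% − 6.18% = +0.91 percentage points.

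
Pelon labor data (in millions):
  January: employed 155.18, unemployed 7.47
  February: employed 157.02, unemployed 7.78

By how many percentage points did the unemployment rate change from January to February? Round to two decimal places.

The unemployment rate changed by +0.13 percentage points.

January: labor force = 155.18 + 7.47 = 162.65; u = 7.47/162.65 = 4.59%.
February: labor force = 157.02 + 7.78 = 164.80; u = 7.78/164.80 = 4.72%.
Change = 4.72% − 4.59% = +0.13 pp.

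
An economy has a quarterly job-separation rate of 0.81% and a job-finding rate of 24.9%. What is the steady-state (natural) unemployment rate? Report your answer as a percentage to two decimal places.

Steady-state unemployment rate ≈ 3.15%.

At steady state the flows balance: s·E = f·U, so U/(E+U) = s/(s+f).
u* = 0.81 / (0.81 + 24.9) = 0.81 / 25.71 = 3.15%.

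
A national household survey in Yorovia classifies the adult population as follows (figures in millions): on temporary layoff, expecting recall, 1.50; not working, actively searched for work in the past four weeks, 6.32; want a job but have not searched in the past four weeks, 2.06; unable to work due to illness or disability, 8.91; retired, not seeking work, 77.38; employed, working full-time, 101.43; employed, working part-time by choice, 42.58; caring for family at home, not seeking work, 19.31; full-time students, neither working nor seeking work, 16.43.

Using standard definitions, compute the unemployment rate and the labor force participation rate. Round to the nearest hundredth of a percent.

Unemployment rate ≈ 5.15%; labor force participation rate ≈ 55.03%.

Employed = 101.43 + 42.58 = 144.01 million.
Unemployed = 1.50 + 6.32 = 7.82 million (jobless and actively searching, or on temporary layoff).
Labor force = 144.01 + 7.82 = 151.83 million.
Not in labor force = 2.06 + 8.91 + 77.38 + 19.31 + 16.43 = 124.09 million (those not working and not actively searching are outside the labor force — including those who want a job but have given up searching).
Civilian working-age population = 151.83 + 124.09 = 275.92 million.
Unemployment rate = 7.82 / 151.83 = 5.15%.
Labor force participation rate = 151.83 / 275.92 = 55.03%.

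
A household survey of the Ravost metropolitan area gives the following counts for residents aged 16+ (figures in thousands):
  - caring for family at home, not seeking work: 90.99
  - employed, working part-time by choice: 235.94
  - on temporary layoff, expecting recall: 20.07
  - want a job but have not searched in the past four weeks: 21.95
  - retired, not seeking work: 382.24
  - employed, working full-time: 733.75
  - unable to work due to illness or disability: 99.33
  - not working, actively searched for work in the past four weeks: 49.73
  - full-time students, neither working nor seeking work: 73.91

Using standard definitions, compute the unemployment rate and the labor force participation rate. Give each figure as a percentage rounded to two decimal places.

Unemployment rate ≈ 6.71%; labor force participation rate ≈ 60.86%.

Employed = 235.94 + 733.75 = 969.69 thousand.
Unemployed = 20.07 + 49.73 = 69.80 thousand (jobless and actively searching, or on temporary layoff).
Labor force = 969.69 + 69.80 = 1,039.49 thousand.
Not in labor force = 90.99 + 21.95 + 382.24 + 99.33 + 73.91 = 668.42 thousand (those not working and not actively searching are outside the labor force — including those who want a job but have given up searching).
Civilian working-age population = 1,039.49 + 668.42 = 1,707.91 thousand.
Unemployment rate = 69.80 / 1,039.49 = 6.71%.
Labor force participation rate = 1,039.49 / 1,707.91 = 60.86%.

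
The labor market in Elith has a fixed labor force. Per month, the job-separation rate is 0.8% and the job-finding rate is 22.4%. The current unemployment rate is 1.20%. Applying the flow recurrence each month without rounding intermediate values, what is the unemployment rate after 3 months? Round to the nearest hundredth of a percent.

Unemployment rate after three months ≈ 2.43%.

With a fixed labor force, u_{t+1} = u_t + s·(1−u_t) − f·u_t = u_t·(1−s−f) + s.
Here 1−s−f = 0.768 and s = 0.008.
u_1 = 0.012000 × 0.768 + 0.008 = 0.017216.
u_2 = 0.017216 × 0.768 + 0.008 = 0.021222.
u_3 = 0.021222 × 0.768 + 0.008 = 0.024298.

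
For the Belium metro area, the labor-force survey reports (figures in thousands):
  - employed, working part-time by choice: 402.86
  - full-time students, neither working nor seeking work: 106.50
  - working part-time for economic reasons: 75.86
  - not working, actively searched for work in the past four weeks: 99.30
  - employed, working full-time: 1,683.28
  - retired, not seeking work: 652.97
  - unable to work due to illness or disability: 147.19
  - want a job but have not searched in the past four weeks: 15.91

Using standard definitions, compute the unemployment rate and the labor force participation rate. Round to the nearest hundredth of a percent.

Unemployment rate ≈ 4.39%; labor force participation rate ≈ 71.02%.

Employed = 402.86 + 75.86 + 1,683.28 = 2,162.00 thousand (anyone who worked, including part-time for economic reasons, counts as employed).
Unemployed = 99.30 thousand.
Labor force = 2,162.00 + 99.30 = 2,261.30 thousand.
Not in labor force = 106.50 + 652.97 + 147.19 + 15.91 = 922.57 thousand (those not working and not actively searching are outside the labor force — including those who want a job but have given up searching).
Civilian working-age population = 2,261.30 + 922.57 = 3,183.87 thousand.
Unemployment rate = 99.30 / 2,261.30 = 4.39%.
Labor force participation rate = 2,261.30 / 3,183.87 = 71.02%.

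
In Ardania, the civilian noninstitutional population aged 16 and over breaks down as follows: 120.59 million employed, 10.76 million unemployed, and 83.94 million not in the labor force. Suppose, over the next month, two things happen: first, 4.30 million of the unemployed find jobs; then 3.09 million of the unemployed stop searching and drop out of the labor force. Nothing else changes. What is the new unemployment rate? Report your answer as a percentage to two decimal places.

New unemployment rate ≈ 2.63%.

Initially, labor force = 120.59 + 10.76 = 131.35 million, so u = 10.76/131.35 = 8.19%.
After the first change, unemployed falls and employed rises by 4.30; labor force unchanged → E = 124.89, U = 6.46, labor force = 131.35 million.
After the second change, unemployed and labor force both fall by 3.09 → E = 124.89, U = 3.37, labor force = 128.26 million.
New unemployment rate = 3.37 / 128.26 = 2.63%.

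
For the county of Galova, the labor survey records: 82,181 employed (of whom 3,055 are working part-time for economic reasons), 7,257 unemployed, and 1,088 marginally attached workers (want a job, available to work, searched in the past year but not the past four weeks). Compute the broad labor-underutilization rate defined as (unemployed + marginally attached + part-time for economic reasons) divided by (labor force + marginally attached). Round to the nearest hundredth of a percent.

Broad underutilization rate ≈ 12.59%.

Labor force = 82,181 + 7,257 = 89,438.
Numerator = 7,257 + 1,088 + 3,055 = 11,400.
Denominator = 89,438 + 1,088 = 90,526.
Broad rate = 11,400 / 90,526 = 12.59%.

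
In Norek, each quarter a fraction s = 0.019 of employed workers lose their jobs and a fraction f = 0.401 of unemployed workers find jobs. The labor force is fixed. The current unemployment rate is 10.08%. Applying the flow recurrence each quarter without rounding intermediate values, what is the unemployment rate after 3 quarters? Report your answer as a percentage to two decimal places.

Unemployment rate after three quarters ≈ 5.61%.

With a fixed labor force, u_{t+1} = u_t + s·(1−u_t) − f·u_t = u_t·(1−s−f) + s.
Here 1−s−f = 0.580 and s = 0.019.
u_1 = 0.100800 × 0.580 + 0.019 = 0.077464.
u_2 = 0.077464 × 0.580 + 0.019 = 0.063929.
u_3 = 0.063929 × 0.580 + 0.019 = 0.056079.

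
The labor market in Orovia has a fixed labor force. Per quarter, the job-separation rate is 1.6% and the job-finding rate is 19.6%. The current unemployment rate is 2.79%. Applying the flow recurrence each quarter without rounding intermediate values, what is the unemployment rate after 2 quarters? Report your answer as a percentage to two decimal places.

With a fixed labor force, u_{t+1} = u_t + s·(1−u_t) − f·u_t = u_t·(1−s−f) + s.
Here 1−s−f = 0.788 and s = 0.016.
u_1 = 0.027900 × 0.788 + 0.016 = 0.037985.
u_2 = 0.037985 × 0.788 + 0.016 = 0.045932.

Unemployment rate after two quarters ≈ 4.59%.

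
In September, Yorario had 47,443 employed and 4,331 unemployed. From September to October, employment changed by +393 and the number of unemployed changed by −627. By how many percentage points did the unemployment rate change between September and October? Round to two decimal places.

The unemployment rate changed by −1.18 percentage points.

September: labor force = 47,443 + 4,331 = 51,774; u = 4,331/51,774 = 8.37%.
October: labor force = 47,836 + 3,704 = 51,540; u = 3,704/51,540 = 7.19%.
Change = 7.19% − 8.37% = −1.18 pp.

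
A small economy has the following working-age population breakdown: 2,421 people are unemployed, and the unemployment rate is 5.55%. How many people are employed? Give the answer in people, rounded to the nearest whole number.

About 41,201 are employed.

Labor force = U / u = 2,421 / 0.0555 ≈ 43,622.
Employed = labor force − unemployed = 43,622 − 2,421 = 41,201.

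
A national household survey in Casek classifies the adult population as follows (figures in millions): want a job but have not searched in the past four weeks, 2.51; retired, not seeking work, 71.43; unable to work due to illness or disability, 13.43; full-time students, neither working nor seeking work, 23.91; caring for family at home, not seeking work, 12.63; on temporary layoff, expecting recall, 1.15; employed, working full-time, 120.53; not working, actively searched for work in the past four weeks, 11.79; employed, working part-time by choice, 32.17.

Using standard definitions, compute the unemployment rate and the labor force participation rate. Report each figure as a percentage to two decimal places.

Unemployment rate ≈ 7.81%; labor force participation rate ≈ 57.21%.

Employed = 120.53 + 32.17 = 152.70 million.
Unemployed = 1.15 + 11.79 = 12.94 million (jobless and actively searching, or on temporary layoff).
Labor force = 152.70 + 12.94 = 165.64 million.
Not in labor force = 2.51 + 71.43 + 13.43 + 23.91 + 12.63 = 123.91 million (those not working and not actively searching are outside the labor force — including those who want a job but have given up searching).
Civilian working-age population = 165.64 + 123.91 = 289.55 million.
Unemployment rate = 12.94 / 165.64 = 7.81%.
Labor force participation rate = 165.64 / 289.55 = 57.21%.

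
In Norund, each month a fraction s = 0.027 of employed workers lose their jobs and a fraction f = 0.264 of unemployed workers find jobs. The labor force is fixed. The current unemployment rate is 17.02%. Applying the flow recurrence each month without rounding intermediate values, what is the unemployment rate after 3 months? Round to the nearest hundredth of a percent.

Unemployment rate after three months ≈ 12.04%.

With a fixed labor force, u_{t+1} = u_t + s·(1−u_t) − f·u_t = u_t·(1−s−f) + s.
Here 1−s−f = 0.709 and s = 0.027.
u_1 = 0.170200 × 0.709 + 0.027 = 0.147672.
u_2 = 0.147672 × 0.709 + 0.027 = 0.131699.
u_3 = 0.131699 × 0.709 + 0.027 = 0.120375.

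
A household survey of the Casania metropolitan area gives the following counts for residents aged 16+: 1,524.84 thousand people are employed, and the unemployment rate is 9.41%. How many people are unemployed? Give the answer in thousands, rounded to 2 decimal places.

About 158.39 thousand are unemployed.

Let U be the number unemployed. The labor force is E + U, and U/(E+U) = 0.0941.
So U = 0.0941 × 1,524.84 / (1 − 0.0941) = 143.4874 / 0.9059 ≈ 158.39 thousand.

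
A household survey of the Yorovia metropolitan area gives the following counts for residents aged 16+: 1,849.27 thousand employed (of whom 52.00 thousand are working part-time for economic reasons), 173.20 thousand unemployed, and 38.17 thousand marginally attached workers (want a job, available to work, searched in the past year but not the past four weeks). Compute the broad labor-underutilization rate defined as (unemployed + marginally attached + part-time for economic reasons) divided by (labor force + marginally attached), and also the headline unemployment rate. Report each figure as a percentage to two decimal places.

Broad underutilization rate ≈ 12.78%; headline unemployment rate ≈ 8.56%.

Labor force = 1,849.27 + 173.20 = 2,022.47 thousand.
Numerator = 173.20 + 38.17 + 52.00 = 263.37 thousand.
Denominator = 2,022.47 + 38.17 = 2,060.64 thousand.
Broad rate = 263.37 / 2,060.64 = 12.78%.
Headline unemployment rate = 173.20 / 2,022.47 = 8.56%.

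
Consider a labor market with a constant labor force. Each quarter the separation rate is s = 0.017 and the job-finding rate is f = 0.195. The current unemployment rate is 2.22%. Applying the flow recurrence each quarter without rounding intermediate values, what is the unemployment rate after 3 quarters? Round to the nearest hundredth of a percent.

Unemployment rate after three quarters ≈ 5.18%.

With a fixed labor force, u_{t+1} = u_t + s·(1−u_t) − f·u_t = u_t·(1−s−f) + s.
Here 1−s−f = 0.788 and s = 0.017.
u_1 = 0.022200 × 0.788 + 0.017 = 0.034494.
u_2 = 0.034494 × 0.788 + 0.017 = 0.044181.
u_3 = 0.044181 × 0.788 + 0.017 = 0.051815.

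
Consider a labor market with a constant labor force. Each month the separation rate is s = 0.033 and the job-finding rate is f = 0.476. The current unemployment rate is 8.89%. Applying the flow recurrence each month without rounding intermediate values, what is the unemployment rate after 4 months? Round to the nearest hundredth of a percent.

With a fixed labor force, u_{t+1} = u_t + s·(1−u_t) − f·u_t = u_t·(1−s−f) + s.
Here 1−s−f = 0.491 and s = 0.033.
u_1 = 0.088900 × 0.491 + 0.033 = 0.076650.
u_2 = 0.076650 × 0.491 + 0.033 = 0.070635.
u_3 = 0.070635 × 0.491 + 0.033 = 0.067682.
u_4 = 0.067682 × 0.491 + 0.033 = 0.066232.

Unemployment rate after four months ≈ 6.62%.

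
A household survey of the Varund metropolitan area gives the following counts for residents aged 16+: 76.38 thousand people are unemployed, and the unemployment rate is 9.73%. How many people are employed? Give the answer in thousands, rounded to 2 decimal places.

About 708.61 thousand are employed.

Labor force = U / u = 76.38 / 0.0973 ≈ 784.99 thousand.
Employed = labor force − unemployed = 784.99 − 76.38 = 708.61 thousand.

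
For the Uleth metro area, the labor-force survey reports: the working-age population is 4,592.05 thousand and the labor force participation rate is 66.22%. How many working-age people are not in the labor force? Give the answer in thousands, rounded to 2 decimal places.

Share not in the labor force = 1 − 0.6622 = 0.3378.
Not in labor force = 0.3378 × 4,592.05 ≈ 1,551.19 thousand.

About 1,551.19 thousand are not in the labor force.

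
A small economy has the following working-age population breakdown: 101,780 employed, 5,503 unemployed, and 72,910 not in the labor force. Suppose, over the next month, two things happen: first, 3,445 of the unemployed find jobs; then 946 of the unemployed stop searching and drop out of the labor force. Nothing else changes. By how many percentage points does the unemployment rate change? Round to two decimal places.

Initially, labor force = 101,780 + 5,503 = 107,283, so u = 5,503/107,283 = 5.13%.
After the first change, unemployed falls and employed rises by 3,445; labor force unchanged → E = 105,225, U = 2,058, labor force = 107,283.
After the second change, unemployed and labor force both fall by 946 → E = 105,225, U = 1,112, labor force = 106,337.
New unemployment rate = 1,112 / 106,337 = 1.05%.
Change = 1.05% − 5.13% = −4.08 percentage points.

The unemployment rate changes by −4.08 percentage points.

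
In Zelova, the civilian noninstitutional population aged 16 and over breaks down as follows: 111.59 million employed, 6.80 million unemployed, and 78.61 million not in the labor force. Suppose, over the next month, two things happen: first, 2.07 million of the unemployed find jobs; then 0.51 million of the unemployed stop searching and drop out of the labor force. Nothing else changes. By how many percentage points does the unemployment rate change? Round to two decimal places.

The unemployment rate changes by −2.16 percentage points.

Initially, labor force = 111.59 + 6.80 = 118.39 million, so u = 6.80/118.39 = 5.74%.
After the first change, unemployed falls and employed rises by 2.07; labor force unchanged → E = 113.66, U = 4.73, labor force = 118.39 million.
After the second change, unemployed and labor force both fall by 0.51 → E = 113.66, U = 4.22, labor force = 117.88 million.
New unemployment rate = 4.22 / 117.88 = 3.58%.
Change = 3.58% − 5.74% = −2.16 percentage points.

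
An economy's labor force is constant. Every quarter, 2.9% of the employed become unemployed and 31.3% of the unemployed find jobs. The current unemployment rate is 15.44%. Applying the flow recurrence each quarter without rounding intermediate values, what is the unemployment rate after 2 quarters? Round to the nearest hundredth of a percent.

Unemployment rate after two quarters ≈ 11.49%.

With a fixed labor force, u_{t+1} = u_t + s·(1−u_t) − f·u_t = u_t·(1−s−f) + s.
Here 1−s−f = 0.658 and s = 0.029.
u_1 = 0.154400 × 0.658 + 0.029 = 0.130595.
u_2 = 0.130595 × 0.658 + 0.029 = 0.114932.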